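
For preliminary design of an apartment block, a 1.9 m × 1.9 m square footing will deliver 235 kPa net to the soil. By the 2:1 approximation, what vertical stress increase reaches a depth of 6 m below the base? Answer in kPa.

By the 2:1 method the load spreads at 1 horizontal : 2 vertical, so at depth z the loaded area has grown by z in each plan dimension:
Δσ = qBL/((B+z)(L+z)) = 235×1.9×1.9/((1.9+6)(1.9+6)) = 13.593 kPa

Δσ_z ≈ 13.6 kPa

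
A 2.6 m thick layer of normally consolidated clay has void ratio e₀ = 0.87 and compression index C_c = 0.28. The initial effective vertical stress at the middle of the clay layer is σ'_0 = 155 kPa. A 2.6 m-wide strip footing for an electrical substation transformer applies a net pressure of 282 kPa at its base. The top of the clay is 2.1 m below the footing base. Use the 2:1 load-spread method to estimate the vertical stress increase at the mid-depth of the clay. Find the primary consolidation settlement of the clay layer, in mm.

Mid-depth of clay below the footing base: z = 2.1 + 2.6/2 = 3.4 m.
Stress increase at mid-clay by the 2:1 spreading method:
Δσ = qB/(B+z) = 282×2.6/(2.6+3.4) = 122.2 kPa
Final effective stress: σ'_f = σ'_0 + Δσ = 155 + 122.2 = 277.2 kPa.
Normally consolidated clay, so the full stress increment lies on the virgin compression line:
S_c = C_c·H/(1+e₀)·log₁₀(σ'_f/σ'_0) = 0.28×2.6/(1+0.87)×log₁₀(277.2/155)
    = 0.3893 × 0.25246 = 0.09828 m

S_c ≈ 98.3 mm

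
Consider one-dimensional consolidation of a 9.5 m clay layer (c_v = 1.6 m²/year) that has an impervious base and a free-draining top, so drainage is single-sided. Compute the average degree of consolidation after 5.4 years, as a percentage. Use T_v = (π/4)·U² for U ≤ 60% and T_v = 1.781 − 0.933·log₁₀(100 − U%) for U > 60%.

Drainage path length: H_d = H = 9.5 m (single drainage).
T_v = c_v·t/H_d² = 1.6×5.4/9.5² = 0.095734.
T_v = 0.095734 corresponds to the U ≤ 60% branch:
U = √(4T_v/π) = 0.3491

U ≈ 34.9 %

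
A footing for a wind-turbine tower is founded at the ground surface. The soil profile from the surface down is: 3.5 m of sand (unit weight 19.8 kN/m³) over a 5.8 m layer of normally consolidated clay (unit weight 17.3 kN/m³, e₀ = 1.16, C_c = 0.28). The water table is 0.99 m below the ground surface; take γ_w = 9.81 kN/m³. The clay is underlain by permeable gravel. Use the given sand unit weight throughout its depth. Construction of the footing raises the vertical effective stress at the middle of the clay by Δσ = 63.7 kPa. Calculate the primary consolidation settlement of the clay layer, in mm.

Mid-depth of clay below the ground surface: z = 3.5 + 5.8/2 = 6.4 m.
Total vertical stress at mid-clay: σ_v = 19.8×3.5 + 17.3×2.9 = 119.47 kPa.
Pore pressure: u = 9.81×(6.4 − 0.99) = 53.072 kPa.
Initial effective stress: σ'_0 = σ_v − u = 119.47 − 53.072 = 66.398 kPa.
Final effective stress: σ'_f = σ'_0 + Δσ = 66.398 + 63.7 = 130.1 kPa.
Normally consolidated clay, so the full stress increment lies on the virgin compression line:
S_c = C_c·H/(1+e₀)·log₁₀(σ'_f/σ'_0) = 0.28×5.8/(1+1.16)×log₁₀(130.1/66.398)
    = 0.75185 × 0.29212 = 0.2196 m

S_c ≈ 220 mm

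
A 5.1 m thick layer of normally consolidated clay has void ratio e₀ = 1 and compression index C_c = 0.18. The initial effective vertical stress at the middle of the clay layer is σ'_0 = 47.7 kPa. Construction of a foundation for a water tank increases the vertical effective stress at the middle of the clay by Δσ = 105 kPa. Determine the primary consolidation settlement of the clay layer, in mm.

S_c ≈ 232 mm

Final effective stress: σ'_f = σ'_0 + Δσ = 47.7 + 105 = 152.7 kPa.
Normally consolidated clay, so the full stress increment lies on the virgin compression line:
S_c = C_c·H/(1+e₀)·log₁₀(σ'_f/σ'_0) = 0.18×5.1/(1+1)×log₁₀(152.7/47.7)
    = 0.459 × 0.50532 = 0.2319 m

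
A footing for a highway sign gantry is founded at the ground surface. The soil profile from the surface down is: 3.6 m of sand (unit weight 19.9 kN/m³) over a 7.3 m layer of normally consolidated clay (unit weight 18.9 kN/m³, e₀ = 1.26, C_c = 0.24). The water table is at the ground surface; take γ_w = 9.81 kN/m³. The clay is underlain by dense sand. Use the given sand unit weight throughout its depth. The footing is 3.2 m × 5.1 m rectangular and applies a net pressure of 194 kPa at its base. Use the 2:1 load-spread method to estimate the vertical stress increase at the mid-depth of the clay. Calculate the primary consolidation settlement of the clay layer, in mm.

S_c ≈ 102 mm

Mid-depth of clay below the ground surface: z = 3.6 + 7.3/2 = 7.25 m.
Total vertical stress at mid-clay: σ_v = 19.9×3.6 + 18.9×3.65 = 140.62 kPa.
Pore pressure: u = 9.81×(7.25 − 0) = 71.123 kPa.
Initial effective stress: σ'_0 = σ_v − u = 140.62 − 71.123 = 69.497 kPa.
Stress increase at mid-clay by the 2:1 spreading method:
Δσ = qBL/((B+z)(L+z)) = 194×3.2×5.1/((3.2+7.25)(5.1+7.25)) = 24.532 kPa
Final effective stress: σ'_f = σ'_0 + Δσ = 69.497 + 24.532 = 94.029 kPa.
Normally consolidated clay, so the full stress increment lies on the virgin compression line:
S_c = C_c·H/(1+e₀)·log₁₀(σ'_f/σ'_0) = 0.24×7.3/(1+1.26)×log₁₀(94.029/69.497)
    = 0.77522 × 0.1313 = 0.1018 m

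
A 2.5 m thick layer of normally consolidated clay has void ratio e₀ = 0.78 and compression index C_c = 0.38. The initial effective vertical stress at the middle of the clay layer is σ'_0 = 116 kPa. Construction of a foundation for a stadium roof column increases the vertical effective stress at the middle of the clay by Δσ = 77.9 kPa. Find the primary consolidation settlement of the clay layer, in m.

Final effective stress: σ'_f = σ'_0 + Δσ = 116 + 77.9 = 193.9 kPa.
Normally consolidated clay, so the full stress increment lies on the virgin compression line:
S_c = C_c·H/(1+e₀)·log₁₀(σ'_f/σ'_0) = 0.38×2.5/(1+0.78)×log₁₀(193.9/116)
    = 0.53371 × 0.22312 = 0.1191 m

S_c ≈ 0.119 m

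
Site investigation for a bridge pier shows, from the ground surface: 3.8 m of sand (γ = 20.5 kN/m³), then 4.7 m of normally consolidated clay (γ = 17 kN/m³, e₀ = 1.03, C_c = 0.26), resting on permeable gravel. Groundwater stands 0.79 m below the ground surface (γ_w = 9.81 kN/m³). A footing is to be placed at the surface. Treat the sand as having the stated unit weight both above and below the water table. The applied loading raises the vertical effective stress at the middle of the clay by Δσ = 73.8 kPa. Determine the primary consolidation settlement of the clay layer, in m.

S_c ≈ 0.198 m

Mid-depth of clay below the ground surface: z = 3.8 + 4.7/2 = 6.15 m.
Total vertical stress at mid-clay: σ_v = 20.5×3.8 + 17×2.35 = 117.85 kPa.
Pore pressure: u = 9.81×(6.15 − 0.79) = 52.582 kPa.
Initial effective stress: σ'_0 = σ_v − u = 117.85 − 52.582 = 65.268 kPa.
Final effective stress: σ'_f = σ'_0 + Δσ = 65.268 + 73.8 = 139.07 kPa.
Normally consolidated clay, so the full stress increment lies on the virgin compression line:
S_c = C_c·H/(1+e₀)·log₁₀(σ'_f/σ'_0) = 0.26×4.7/(1+1.03)×log₁₀(139.07/65.268)
    = 0.60197 × 0.32853 = 0.1978 m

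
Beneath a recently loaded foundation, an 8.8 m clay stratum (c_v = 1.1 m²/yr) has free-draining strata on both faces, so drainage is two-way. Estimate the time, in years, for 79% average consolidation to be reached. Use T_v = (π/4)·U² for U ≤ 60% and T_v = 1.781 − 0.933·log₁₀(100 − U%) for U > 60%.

t ≈ 9.63 years

Drainage path length: H_d = H/2 = 4.4 m (double drainage).
U > 60%: T_v = 1.781 − 0.933·log₁₀(100 − 79) = 0.54737.
t = T_v·H_d²/c_v = 0.54737×4.4²/1.1 = 9.634 years.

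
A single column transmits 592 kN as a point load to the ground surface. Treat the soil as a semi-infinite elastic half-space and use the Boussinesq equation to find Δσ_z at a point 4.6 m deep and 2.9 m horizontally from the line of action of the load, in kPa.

Δσ_z ≈ 5.79 kPa

Boussinesq vertical stress below a point load on an elastic half-space:
Δσ_z = 3P/(2πz²) · [1 + (r/z)²]^(−5/2)
r/z = 2.9/4.6 = 0.63043; [1+(r/z)²]^(−5/2) = 0.43317.
Δσ_z = 3×592/(2π×4.6²) × 0.43317 = 13.358 × 0.43317 = 5.786 kPa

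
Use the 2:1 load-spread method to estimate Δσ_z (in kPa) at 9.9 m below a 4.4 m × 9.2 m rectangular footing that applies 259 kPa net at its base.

Δσ_z ≈ 38.4 kPa

By the 2:1 method the load spreads at 1 horizontal : 2 vertical, so at depth z the loaded area has grown by z in each plan dimension:
Δσ = qBL/((B+z)(L+z)) = 259×4.4×9.2/((4.4+9.9)(9.2+9.9)) = 38.386 kPa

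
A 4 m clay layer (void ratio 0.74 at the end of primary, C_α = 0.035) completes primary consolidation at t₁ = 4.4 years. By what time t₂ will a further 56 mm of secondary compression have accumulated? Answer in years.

S_s = C_α·H/(1+e_p)·log₁₀(t₂/t₁) ⇒ log₁₀(t₂/t₁) = S_s·(1+e_p)/(C_α·H).
log₁₀(t₂/t₁) = 0.056 × (1+0.74) / (0.035×4) = 0.696
t₂ = t₁ × 10^0.696 = 4.4 × 4.966 = 21.85 years

t₂ ≈ 21.9 years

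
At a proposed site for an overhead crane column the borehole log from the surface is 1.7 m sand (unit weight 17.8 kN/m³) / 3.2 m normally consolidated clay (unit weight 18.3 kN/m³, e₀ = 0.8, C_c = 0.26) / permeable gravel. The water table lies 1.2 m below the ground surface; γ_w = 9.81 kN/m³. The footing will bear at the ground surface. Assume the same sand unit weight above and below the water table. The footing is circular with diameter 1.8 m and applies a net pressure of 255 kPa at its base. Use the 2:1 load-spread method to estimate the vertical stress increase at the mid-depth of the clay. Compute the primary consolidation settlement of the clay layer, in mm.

Mid-depth of clay below the ground surface: z = 1.7 + 3.2/2 = 3.3 m.
Total vertical stress at mid-clay: σ_v = 17.8×1.7 + 18.3×1.6 = 59.54 kPa.
Pore pressure: u = 9.81×(3.3 − 1.2) = 20.601 kPa.
Initial effective stress: σ'_0 = σ_v − u = 59.54 − 20.601 = 38.939 kPa.
Stress increase at mid-clay by the 2:1 spreading method:
Δσ ≈ qD²/(D+z)² = 255×1.8²/(1.8+3.3)² = 31.765 kPa
Final effective stress: σ'_f = σ'_0 + Δσ = 38.939 + 31.765 = 70.704 kPa.
Normally consolidated clay, so the full stress increment lies on the virgin compression line:
S_c = C_c·H/(1+e₀)·log₁₀(σ'_f/σ'_0) = 0.26×3.2/(1+0.8)×log₁₀(70.704/38.939)
    = 0.46222 × 0.25906 = 0.1197 m

S_c ≈ 120 mm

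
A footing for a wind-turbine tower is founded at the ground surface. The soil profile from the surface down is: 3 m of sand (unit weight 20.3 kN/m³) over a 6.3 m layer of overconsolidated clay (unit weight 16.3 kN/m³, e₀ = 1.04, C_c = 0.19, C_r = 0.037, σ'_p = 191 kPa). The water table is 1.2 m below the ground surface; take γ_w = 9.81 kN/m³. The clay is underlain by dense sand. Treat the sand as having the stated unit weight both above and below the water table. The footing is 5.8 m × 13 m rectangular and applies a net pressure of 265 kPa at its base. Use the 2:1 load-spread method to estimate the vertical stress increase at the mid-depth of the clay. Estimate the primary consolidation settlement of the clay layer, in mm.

Mid-depth of clay below the ground surface: z = 3 + 6.3/2 = 6.15 m.
Total vertical stress at mid-clay: σ_v = 20.3×3 + 16.3×3.15 = 112.25 kPa.
Pore pressure: u = 9.81×(6.15 − 1.2) = 48.56 kPa.
Initial effective stress: σ'_0 = σ_v − u = 112.25 − 48.56 = 63.69 kPa.
Stress increase at mid-clay by the 2:1 spreading method:
Δσ = qBL/((B+z)(L+z)) = 265×5.8×13/((5.8+6.15)(13+6.15)) = 87.313 kPa
Final effective stress: σ'_f = 63.69 + 87.313 = 151 kPa.
σ'_f = 151 ≤ σ'_p = 191 kPa, so the clay remains overconsolidated and only the recompression index applies:
S_c = C_r·H/(1+e₀)·log₁₀(σ'_f/σ'_0) = 0.037×6.3/2.04×log₁₀(151/63.69)
    = 0.11426 × 0.37491 = 0.04284 m

S_c ≈ 42.8 mm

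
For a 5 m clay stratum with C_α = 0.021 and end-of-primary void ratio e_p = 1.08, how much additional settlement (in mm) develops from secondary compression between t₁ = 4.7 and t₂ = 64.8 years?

Secondary compression: S_s = C_α·H/(1+e_p)·log₁₀(t₂/t₁)
S_s = 0.021×5/(1+1.08)×log₁₀(64.8/4.7)
    = 0.05048 × 1.139 = 0.05752 m

S_s ≈ 57.5 mm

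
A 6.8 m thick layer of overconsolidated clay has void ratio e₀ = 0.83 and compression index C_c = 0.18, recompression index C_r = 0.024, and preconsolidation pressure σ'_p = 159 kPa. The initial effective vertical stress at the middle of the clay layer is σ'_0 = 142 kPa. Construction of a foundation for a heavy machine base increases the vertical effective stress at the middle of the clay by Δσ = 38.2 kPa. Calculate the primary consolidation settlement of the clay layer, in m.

Final effective stress: σ'_f = 142 + 38.2 = 180.2 kPa.
σ'_f = 180.2 > σ'_p = 159 kPa, so the stress path crosses the preconsolidation pressure — recompression up to σ'_p, then virgin compression beyond:
S_c = H/(1+e₀)·[C_r·log₁₀(σ'_p/σ'_0) + C_c·log₁₀(σ'_f/σ'_p)]
    = 6.8/1.83 × [0.024×log₁₀(159/142) + 0.18×log₁₀(180.2/159)]
    = 3.7158 × [0.0011786 + 0.0097844] = 0.04074 m

S_c ≈ 0.0407 m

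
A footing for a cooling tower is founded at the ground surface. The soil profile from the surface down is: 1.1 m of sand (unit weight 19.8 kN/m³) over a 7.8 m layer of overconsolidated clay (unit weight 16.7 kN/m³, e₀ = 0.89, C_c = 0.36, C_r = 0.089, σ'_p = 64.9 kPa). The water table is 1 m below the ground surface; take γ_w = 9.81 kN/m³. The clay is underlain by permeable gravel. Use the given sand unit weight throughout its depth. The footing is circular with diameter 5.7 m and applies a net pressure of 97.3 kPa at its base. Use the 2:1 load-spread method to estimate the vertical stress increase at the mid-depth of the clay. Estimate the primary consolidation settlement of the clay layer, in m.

S_c ≈ 0.145 m

Mid-depth of clay below the ground surface: z = 1.1 + 7.8/2 = 5 m.
Total vertical stress at mid-clay: σ_v = 19.8×1.1 + 16.7×3.9 = 86.91 kPa.
Pore pressure: u = 9.81×(5 − 1) = 39.24 kPa.
Initial effective stress: σ'_0 = σ_v − u = 86.91 − 39.24 = 47.67 kPa.
Stress increase at mid-clay by the 2:1 spreading method:
Δσ ≈ qD²/(D+z)² = 97.3×5.7²/(5.7+5)² = 27.612 kPa
Final effective stress: σ'_f = 47.67 + 27.612 = 75.282 kPa.
σ'_f = 75.282 > σ'_p = 64.9 kPa, so the stress path crosses the preconsolidation pressure — recompression up to σ'_p, then virgin compression beyond:
S_c = H/(1+e₀)·[C_r·log₁₀(σ'_p/σ'_0) + C_c·log₁₀(σ'_f/σ'_p)]
    = 7.8/1.89 × [0.089×log₁₀(64.9/47.67) + 0.36×log₁₀(75.282/64.9)]
    = 4.127 × [0.011926 + 0.023201] = 0.145 m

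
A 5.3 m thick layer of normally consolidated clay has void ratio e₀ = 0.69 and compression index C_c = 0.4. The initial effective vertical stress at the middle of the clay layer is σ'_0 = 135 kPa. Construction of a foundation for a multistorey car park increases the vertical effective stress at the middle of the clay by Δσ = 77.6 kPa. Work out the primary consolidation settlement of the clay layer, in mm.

S_c ≈ 247 mm

Final effective stress: σ'_f = σ'_0 + Δσ = 135 + 77.6 = 212.6 kPa.
Normally consolidated clay, so the full stress increment lies on the virgin compression line:
S_c = C_c·H/(1+e₀)·log₁₀(σ'_f/σ'_0) = 0.4×5.3/(1+0.69)×log₁₀(212.6/135)
    = 1.2544 × 0.19723 = 0.2474 m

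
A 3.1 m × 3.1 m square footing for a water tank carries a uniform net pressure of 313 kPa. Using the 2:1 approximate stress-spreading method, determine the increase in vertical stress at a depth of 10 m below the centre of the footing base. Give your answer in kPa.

By the 2:1 method the load spreads at 1 horizontal : 2 vertical, so at depth z the loaded area has grown by z in each plan dimension:
Δσ = qBL/((B+z)(L+z)) = 313×3.1×3.1/((3.1+10)(3.1+10)) = 17.528 kPa

Δσ_z ≈ 17.5 kPa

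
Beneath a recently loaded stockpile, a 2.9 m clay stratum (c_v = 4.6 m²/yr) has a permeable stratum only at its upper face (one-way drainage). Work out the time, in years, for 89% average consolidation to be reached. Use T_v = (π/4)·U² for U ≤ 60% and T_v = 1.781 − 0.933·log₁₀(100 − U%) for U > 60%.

t ≈ 1.48 years

Drainage path length: H_d = H = 2.9 m (single drainage).
U > 60%: T_v = 1.781 − 0.933·log₁₀(100 − 89) = 0.80938.
t = T_v·H_d²/c_v = 0.80938×2.9²/4.6 = 1.48 years.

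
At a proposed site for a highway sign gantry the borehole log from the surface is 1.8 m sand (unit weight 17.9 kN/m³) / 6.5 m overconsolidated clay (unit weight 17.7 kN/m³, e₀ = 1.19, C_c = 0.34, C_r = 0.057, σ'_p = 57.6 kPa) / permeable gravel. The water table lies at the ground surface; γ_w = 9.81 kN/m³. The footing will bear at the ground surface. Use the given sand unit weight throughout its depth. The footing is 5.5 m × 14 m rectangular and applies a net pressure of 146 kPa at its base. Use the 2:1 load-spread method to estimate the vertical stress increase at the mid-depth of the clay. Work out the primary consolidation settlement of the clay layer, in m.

S_c ≈ 0.251 m

Mid-depth of clay below the ground surface: z = 1.8 + 6.5/2 = 5.05 m.
Total vertical stress at mid-clay: σ_v = 17.9×1.8 + 17.7×3.25 = 89.745 kPa.
Pore pressure: u = 9.81×(5.05 − 0) = 49.541 kPa.
Initial effective stress: σ'_0 = σ_v − u = 89.745 − 49.541 = 40.204 kPa.
Stress increase at mid-clay by the 2:1 spreading method:
Δσ = qBL/((B+z)(L+z)) = 146×5.5×14/((5.5+5.05)(14+5.05)) = 55.937 kPa
Final effective stress: σ'_f = 40.204 + 55.937 = 96.141 kPa.
σ'_f = 96.141 > σ'_p = 57.6 kPa, so the stress path crosses the preconsolidation pressure — recompression up to σ'_p, then virgin compression beyond:
S_c = H/(1+e₀)·[C_r·log₁₀(σ'_p/σ'_0) + C_c·log₁₀(σ'_f/σ'_p)]
    = 6.5/2.19 × [0.057×log₁₀(57.6/40.204) + 0.34×log₁₀(96.141/57.6)]
    = 2.968 × [0.0089007 + 0.075645] = 0.2509 m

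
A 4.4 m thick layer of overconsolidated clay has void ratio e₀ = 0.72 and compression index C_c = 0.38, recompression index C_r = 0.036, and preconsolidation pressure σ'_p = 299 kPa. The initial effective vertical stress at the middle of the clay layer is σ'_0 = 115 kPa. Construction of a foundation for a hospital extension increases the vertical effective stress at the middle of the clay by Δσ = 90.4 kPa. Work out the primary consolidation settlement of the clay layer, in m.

S_c ≈ 0.0232 m

Final effective stress: σ'_f = 115 + 90.4 = 205.4 kPa.
σ'_f = 205.4 ≤ σ'_p = 299 kPa, so the clay remains overconsolidated and only the recompression index applies:
S_c = C_r·H/(1+e₀)·log₁₀(σ'_f/σ'_0) = 0.036×4.4/1.72×log₁₀(205.4/115)
    = 0.092092 × 0.2519 = 0.0232 m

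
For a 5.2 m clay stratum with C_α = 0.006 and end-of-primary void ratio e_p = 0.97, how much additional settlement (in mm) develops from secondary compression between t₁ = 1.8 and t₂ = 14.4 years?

S_s ≈ 14.3 mm

Secondary compression: S_s = C_α·H/(1+e_p)·log₁₀(t₂/t₁)
S_s = 0.006×5.2/(1+0.97)×log₁₀(14.4/1.8)
    = 0.01584 × 0.9031 = 0.0143 m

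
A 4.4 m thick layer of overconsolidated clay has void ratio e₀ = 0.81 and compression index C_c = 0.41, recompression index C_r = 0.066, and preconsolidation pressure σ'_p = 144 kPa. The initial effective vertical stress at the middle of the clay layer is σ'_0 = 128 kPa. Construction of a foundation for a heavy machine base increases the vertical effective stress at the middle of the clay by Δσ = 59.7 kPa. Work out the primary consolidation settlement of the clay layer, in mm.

Final effective stress: σ'_f = 128 + 59.7 = 187.7 kPa.
σ'_f = 187.7 > σ'_p = 144 kPa, so the stress path crosses the preconsolidation pressure — recompression up to σ'_p, then virgin compression beyond:
S_c = H/(1+e₀)·[C_r·log₁₀(σ'_p/σ'_0) + C_c·log₁₀(σ'_f/σ'_p)]
    = 4.4/1.81 × [0.066×log₁₀(144/128) + 0.41×log₁₀(187.7/144)]
    = 2.4309 × [0.0033761 + 0.047192] = 0.1229 m

S_c ≈ 123 mm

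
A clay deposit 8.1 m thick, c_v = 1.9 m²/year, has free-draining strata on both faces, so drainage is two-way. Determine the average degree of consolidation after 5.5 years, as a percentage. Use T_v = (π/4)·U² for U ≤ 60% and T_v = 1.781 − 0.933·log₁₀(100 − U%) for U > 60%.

Drainage path length: H_d = H/2 = 4.05 m (double drainage).
T_v = c_v·t/H_d² = 1.9×5.5/4.05² = 0.6371.
T_v = 0.6371 corresponds to the U > 60% branch:
U = 1 − 10^((1.781 − T_v)/0.933)/100 = 0.8317

U ≈ 83.2 %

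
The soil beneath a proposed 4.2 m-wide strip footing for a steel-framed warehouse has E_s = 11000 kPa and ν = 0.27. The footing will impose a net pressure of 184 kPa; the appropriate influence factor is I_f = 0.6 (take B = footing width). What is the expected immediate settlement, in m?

Immediate (elastic) settlement: S_e = q·B·(1−ν²)/E_s · I_f.
S_e = 184 × 4.2 × (1 − 0.27²) / 11000 × 0.6
    = 184 × 4.2 × 0.9271 / 11000 × 0.6
    = 0.03908 m

S_e ≈ 0.0391 m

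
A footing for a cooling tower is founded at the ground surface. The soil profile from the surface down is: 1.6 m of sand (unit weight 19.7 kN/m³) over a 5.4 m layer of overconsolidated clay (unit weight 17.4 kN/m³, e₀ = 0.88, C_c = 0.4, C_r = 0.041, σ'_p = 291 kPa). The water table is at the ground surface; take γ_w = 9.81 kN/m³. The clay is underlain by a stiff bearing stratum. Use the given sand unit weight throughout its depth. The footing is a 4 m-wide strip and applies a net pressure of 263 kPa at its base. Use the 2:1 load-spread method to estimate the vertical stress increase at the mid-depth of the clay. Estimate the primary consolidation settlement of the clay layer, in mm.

S_c ≈ 76.8 mm

Mid-depth of clay below the ground surface: z = 1.6 + 5.4/2 = 4.3 m.
Total vertical stress at mid-clay: σ_v = 19.7×1.6 + 17.4×2.7 = 78.5 kPa.
Pore pressure: u = 9.81×(4.3 − 0) = 42.183 kPa.
Initial effective stress: σ'_0 = σ_v − u = 78.5 − 42.183 = 36.317 kPa.
Stress increase at mid-clay by the 2:1 spreading method:
Δσ = qB/(B+z) = 263×4/(4+4.3) = 126.75 kPa
Final effective stress: σ'_f = 36.317 + 126.75 = 163.07 kPa.
σ'_f = 163.07 ≤ σ'_p = 291 kPa, so the clay remains overconsolidated and only the recompression index applies:
S_c = C_r·H/(1+e₀)·log₁₀(σ'_f/σ'_0) = 0.041×5.4/1.88×log₁₀(163.07/36.317)
    = 0.11776 × 0.65226 = 0.07681 m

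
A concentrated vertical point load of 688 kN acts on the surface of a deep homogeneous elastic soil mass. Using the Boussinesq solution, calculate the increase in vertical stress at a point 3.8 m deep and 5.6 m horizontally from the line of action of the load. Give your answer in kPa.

Δσ_z ≈ 1.27 kPa

Boussinesq vertical stress below a point load on an elastic half-space:
Δσ_z = 3P/(2πz²) · [1 + (r/z)²]^(−5/2)
r/z = 5.6/3.8 = 1.4737; [1+(r/z)²]^(−5/2) = 0.055815.
Δσ_z = 3×688/(2π×3.8²) × 0.055815 = 22.749 × 0.055815 = 1.27 kPa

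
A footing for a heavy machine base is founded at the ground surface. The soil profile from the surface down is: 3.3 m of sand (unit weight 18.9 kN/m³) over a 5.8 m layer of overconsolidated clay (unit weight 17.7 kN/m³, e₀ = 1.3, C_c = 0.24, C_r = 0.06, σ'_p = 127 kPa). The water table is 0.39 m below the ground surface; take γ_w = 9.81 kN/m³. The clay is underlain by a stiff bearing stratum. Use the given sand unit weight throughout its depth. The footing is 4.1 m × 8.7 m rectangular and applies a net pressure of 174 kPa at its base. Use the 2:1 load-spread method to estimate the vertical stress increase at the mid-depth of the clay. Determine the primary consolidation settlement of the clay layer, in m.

S_c ≈ 0.0354 m

Mid-depth of clay below the ground surface: z = 3.3 + 5.8/2 = 6.2 m.
Total vertical stress at mid-clay: σ_v = 18.9×3.3 + 17.7×2.9 = 113.7 kPa.
Pore pressure: u = 9.81×(6.2 − 0.39) = 56.996 kPa.
Initial effective stress: σ'_0 = σ_v − u = 113.7 − 56.996 = 56.704 kPa.
Stress increase at mid-clay by the 2:1 spreading method:
Δσ = qBL/((B+z)(L+z)) = 174×4.1×8.7/((4.1+6.2)(8.7+6.2)) = 40.442 kPa
Final effective stress: σ'_f = 56.704 + 40.442 = 97.146 kPa.
σ'_f = 97.146 ≤ σ'_p = 127 kPa, so the clay remains overconsolidated and only the recompression index applies:
S_c = C_r·H/(1+e₀)·log₁₀(σ'_f/σ'_0) = 0.06×5.8/2.3×log₁₀(97.146/56.704)
    = 0.1513 × 0.23381 = 0.03538 m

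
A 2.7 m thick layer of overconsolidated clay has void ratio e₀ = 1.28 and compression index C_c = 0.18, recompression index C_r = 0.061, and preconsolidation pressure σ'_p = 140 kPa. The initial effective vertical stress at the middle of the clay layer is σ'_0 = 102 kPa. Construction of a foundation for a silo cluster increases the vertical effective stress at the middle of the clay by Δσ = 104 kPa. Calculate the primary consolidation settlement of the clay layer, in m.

S_c ≈ 0.0457 m

Final effective stress: σ'_f = 102 + 104 = 206 kPa.
σ'_f = 206 > σ'_p = 140 kPa, so the stress path crosses the preconsolidation pressure — recompression up to σ'_p, then virgin compression beyond:
S_c = H/(1+e₀)·[C_r·log₁₀(σ'_p/σ'_0) + C_c·log₁₀(σ'_f/σ'_p)]
    = 2.7/2.28 × [0.061×log₁₀(140/102) + 0.18×log₁₀(206/140)]
    = 1.1842 × [0.0083892 + 0.030193] = 0.04569 m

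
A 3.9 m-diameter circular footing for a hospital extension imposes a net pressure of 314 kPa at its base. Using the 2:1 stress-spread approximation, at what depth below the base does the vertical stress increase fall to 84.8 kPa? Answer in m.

z ≈ 3.6 m

2:1 spreading — at depth z the loaded area has grown by z in each plan dimension:
qD²/(D+z)² = Δσ_z ⇒ z = D(√(q/Δσ_z) − 1) = 3.9×(√(314/84.8) − 1) = 3.605 m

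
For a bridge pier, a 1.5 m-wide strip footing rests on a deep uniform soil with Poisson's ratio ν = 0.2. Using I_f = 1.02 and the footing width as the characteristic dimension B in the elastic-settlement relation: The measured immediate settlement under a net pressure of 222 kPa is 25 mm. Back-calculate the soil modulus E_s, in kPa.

E_s ≈ 13000 kPa

S_e = q·B·(1−ν²)/E_s · I_f  ⇒  E_s = q·B·(1−ν²)·I_f / S_e.
E_s = 222 × 1.5 × 0.96 × 1.02 / 0.025 = 13040 kPa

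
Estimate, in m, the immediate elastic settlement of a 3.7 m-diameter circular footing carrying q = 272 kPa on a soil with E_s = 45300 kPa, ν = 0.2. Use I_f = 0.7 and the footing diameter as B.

Immediate (elastic) settlement: S_e = q·B·(1−ν²)/E_s · I_f.
S_e = 272 × 3.7 × (1 − 0.2²) / 45300 × 0.7
    = 272 × 3.7 × 0.96 / 45300 × 0.7
    = 0.01493 m

S_e ≈ 0.0149 m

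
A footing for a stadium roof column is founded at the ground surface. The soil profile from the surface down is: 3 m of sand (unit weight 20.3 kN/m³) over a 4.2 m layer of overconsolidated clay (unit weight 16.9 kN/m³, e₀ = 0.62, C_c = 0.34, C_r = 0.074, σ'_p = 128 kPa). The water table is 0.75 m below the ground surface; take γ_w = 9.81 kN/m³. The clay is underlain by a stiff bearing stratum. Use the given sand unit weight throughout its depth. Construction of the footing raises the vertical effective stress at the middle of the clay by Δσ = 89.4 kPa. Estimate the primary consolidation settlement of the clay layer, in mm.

Mid-depth of clay below the ground surface: z = 3 + 4.2/2 = 5.1 m.
Total vertical stress at mid-clay: σ_v = 20.3×3 + 16.9×2.1 = 96.39 kPa.
Pore pressure: u = 9.81×(5.1 − 0.75) = 42.673 kPa.
Initial effective stress: σ'_0 = σ_v − u = 96.39 − 42.673 = 53.717 kPa.
Final effective stress: σ'_f = 53.717 + 89.4 = 143.12 kPa.
σ'_f = 143.12 > σ'_p = 128 kPa, so the stress path crosses the preconsolidation pressure — recompression up to σ'_p, then virgin compression beyond:
S_c = H/(1+e₀)·[C_r·log₁₀(σ'_p/σ'_0) + C_c·log₁₀(σ'_f/σ'_p)]
    = 4.2/1.62 × [0.074×log₁₀(128/53.717) + 0.34×log₁₀(143.12/128)]
    = 2.5926 × [0.027905 + 0.016487] = 0.1151 m

S_c ≈ 115 mm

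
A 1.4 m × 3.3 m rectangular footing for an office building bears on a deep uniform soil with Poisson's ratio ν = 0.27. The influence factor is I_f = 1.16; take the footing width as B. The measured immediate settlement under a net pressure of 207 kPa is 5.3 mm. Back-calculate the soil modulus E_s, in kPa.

S_e = q·B·(1−ν²)/E_s · I_f  ⇒  E_s = q·B·(1−ν²)·I_f / S_e.
E_s = 207 × 1.4 × 0.9271 × 1.16 / 0.0053 = 58800 kPa

E_s ≈ 58800 kPa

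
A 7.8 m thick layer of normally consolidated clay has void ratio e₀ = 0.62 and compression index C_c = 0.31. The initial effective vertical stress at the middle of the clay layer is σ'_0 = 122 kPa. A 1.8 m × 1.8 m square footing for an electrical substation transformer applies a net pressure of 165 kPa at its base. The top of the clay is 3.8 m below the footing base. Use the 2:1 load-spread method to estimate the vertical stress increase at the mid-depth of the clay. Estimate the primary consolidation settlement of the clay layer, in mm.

Mid-depth of clay below the footing base: z = 3.8 + 7.8/2 = 7.7 m.
Stress increase at mid-clay by the 2:1 spreading method:
Δσ = qBL/((B+z)(L+z)) = 165×1.8×1.8/((1.8+7.7)(1.8+7.7)) = 5.9235 kPa
Final effective stress: σ'_f = σ'_0 + Δσ = 122 + 5.9235 = 127.92 kPa.
Normally consolidated clay, so the full stress increment lies on the virgin compression line:
S_c = C_c·H/(1+e₀)·log₁₀(σ'_f/σ'_0) = 0.31×7.8/(1+0.62)×log₁₀(127.92/122)
    = 1.4926 × 0.020579 = 0.03072 m

S_c ≈ 30.7 mm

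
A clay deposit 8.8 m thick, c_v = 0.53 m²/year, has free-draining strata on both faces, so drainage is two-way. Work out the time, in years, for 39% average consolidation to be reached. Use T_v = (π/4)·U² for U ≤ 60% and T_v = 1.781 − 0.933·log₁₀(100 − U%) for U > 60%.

t ≈ 4.36 years

Drainage path length: H_d = H/2 = 4.4 m (double drainage).
U ≤ 60%: T_v = (π/4)·U² = (π/4)×0.39² = 0.11946.
t = T_v·H_d²/c_v = 0.11946×4.4²/0.53 = 4.364 years.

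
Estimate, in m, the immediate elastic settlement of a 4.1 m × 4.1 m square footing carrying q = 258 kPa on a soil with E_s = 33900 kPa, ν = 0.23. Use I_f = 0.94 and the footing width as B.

Immediate (elastic) settlement: S_e = q·B·(1−ν²)/E_s · I_f.
S_e = 258 × 4.1 × (1 − 0.23²) / 33900 × 0.94
    = 258 × 4.1 × 0.9471 / 33900 × 0.94
    = 0.02778 m

S_e ≈ 0.0278 m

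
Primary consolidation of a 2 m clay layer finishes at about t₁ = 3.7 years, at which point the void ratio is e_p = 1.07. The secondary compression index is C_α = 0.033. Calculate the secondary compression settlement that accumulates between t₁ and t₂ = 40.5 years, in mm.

S_s ≈ 33.1 mm

Secondary compression: S_s = C_α·H/(1+e_p)·log₁₀(t₂/t₁)
S_s = 0.033×2/(1+1.07)×log₁₀(40.5/3.7)
    = 0.03188 × 1.039 = 0.03314 m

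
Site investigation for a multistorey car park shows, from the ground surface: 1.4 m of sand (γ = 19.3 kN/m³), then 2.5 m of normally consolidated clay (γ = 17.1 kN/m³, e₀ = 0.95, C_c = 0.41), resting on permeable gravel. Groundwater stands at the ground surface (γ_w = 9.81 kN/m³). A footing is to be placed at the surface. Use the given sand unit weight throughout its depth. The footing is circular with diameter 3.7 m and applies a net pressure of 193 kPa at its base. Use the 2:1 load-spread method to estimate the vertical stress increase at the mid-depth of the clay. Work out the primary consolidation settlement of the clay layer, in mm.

S_c ≈ 312 mm

Mid-depth of clay below the ground surface: z = 1.4 + 2.5/2 = 2.65 m.
Total vertical stress at mid-clay: σ_v = 19.3×1.4 + 17.1×1.25 = 48.395 kPa.
Pore pressure: u = 9.81×(2.65 − 0) = 25.997 kPa.
Initial effective stress: σ'_0 = σ_v − u = 48.395 − 25.997 = 22.398 kPa.
Stress increase at mid-clay by the 2:1 spreading method:
Δσ ≈ qD²/(D+z)² = 193×3.7²/(3.7+2.65)² = 65.526 kPa
Final effective stress: σ'_f = σ'_0 + Δσ = 22.398 + 65.526 = 87.924 kPa.
Normally consolidated clay, so the full stress increment lies on the virgin compression line:
S_c = C_c·H/(1+e₀)·log₁₀(σ'_f/σ'_0) = 0.41×2.5/(1+0.95)×log₁₀(87.924/22.398)
    = 0.52564 × 0.5939 = 0.3122 m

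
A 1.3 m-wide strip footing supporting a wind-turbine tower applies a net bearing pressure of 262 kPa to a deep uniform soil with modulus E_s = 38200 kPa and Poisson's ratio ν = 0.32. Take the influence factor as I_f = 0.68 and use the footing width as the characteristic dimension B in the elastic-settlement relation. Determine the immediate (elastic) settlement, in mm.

S_e ≈ 5.44 mm

Immediate (elastic) settlement: S_e = q·B·(1−ν²)/E_s · I_f.
S_e = 262 × 1.3 × (1 − 0.32²) / 38200 × 0.68
    = 262 × 1.3 × 0.8976 / 38200 × 0.68
    = 0.005442 m = 5.442 mm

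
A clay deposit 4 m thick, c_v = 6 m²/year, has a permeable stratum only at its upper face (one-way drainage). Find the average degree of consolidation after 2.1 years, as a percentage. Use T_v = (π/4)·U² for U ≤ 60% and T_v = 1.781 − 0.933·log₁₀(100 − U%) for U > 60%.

Drainage path length: H_d = H = 4 m (single drainage).
T_v = c_v·t/H_d² = 6×2.1/4² = 0.7875.
T_v = 0.7875 corresponds to the U > 60% branch:
U = 1 − 10^((1.781 − T_v)/0.933)/100 = 0.8839

U ≈ 88.4 %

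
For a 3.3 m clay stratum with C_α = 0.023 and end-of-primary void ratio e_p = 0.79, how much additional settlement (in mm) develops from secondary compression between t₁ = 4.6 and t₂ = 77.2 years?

Secondary compression: S_s = C_α·H/(1+e_p)·log₁₀(t₂/t₁)
S_s = 0.023×3.3/(1+0.79)×log₁₀(77.2/4.6)
    = 0.0424 × 1.225 = 0.05194 m

S_s ≈ 51.9 mm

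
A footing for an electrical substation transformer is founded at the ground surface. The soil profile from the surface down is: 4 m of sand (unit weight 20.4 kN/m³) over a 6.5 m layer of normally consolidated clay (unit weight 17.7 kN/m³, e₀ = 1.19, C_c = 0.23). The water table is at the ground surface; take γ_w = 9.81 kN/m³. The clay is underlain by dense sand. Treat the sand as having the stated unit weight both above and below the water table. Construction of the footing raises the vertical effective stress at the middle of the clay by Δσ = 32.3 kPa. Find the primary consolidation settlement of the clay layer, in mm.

S_c ≈ 115 mm

Mid-depth of clay below the ground surface: z = 4 + 6.5/2 = 7.25 m.
Total vertical stress at mid-clay: σ_v = 20.4×4 + 17.7×3.25 = 139.12 kPa.
Pore pressure: u = 9.81×(7.25 − 0) = 71.123 kPa.
Initial effective stress: σ'_0 = σ_v − u = 139.12 − 71.123 = 67.997 kPa.
Final effective stress: σ'_f = σ'_0 + Δσ = 67.997 + 32.3 = 100.3 kPa.
Normally consolidated clay, so the full stress increment lies on the virgin compression line:
S_c = C_c·H/(1+e₀)·log₁₀(σ'_f/σ'_0) = 0.23×6.5/(1+1.19)×log₁₀(100.3/67.997)
    = 0.68265 × 0.16881 = 0.1152 m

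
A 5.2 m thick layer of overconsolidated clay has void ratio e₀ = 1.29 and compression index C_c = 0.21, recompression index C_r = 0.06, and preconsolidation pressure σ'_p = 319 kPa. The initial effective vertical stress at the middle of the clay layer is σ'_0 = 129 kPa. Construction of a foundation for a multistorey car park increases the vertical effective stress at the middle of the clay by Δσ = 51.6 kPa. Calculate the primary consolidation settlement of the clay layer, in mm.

Final effective stress: σ'_f = 129 + 51.6 = 180.6 kPa.
σ'_f = 180.6 ≤ σ'_p = 319 kPa, so the clay remains overconsolidated and only the recompression index applies:
S_c = C_r·H/(1+e₀)·log₁₀(σ'_f/σ'_0) = 0.06×5.2/2.29×log₁₀(180.6/129)
    = 0.13624 × 0.14613 = 0.01991 m

S_c ≈ 19.9 mm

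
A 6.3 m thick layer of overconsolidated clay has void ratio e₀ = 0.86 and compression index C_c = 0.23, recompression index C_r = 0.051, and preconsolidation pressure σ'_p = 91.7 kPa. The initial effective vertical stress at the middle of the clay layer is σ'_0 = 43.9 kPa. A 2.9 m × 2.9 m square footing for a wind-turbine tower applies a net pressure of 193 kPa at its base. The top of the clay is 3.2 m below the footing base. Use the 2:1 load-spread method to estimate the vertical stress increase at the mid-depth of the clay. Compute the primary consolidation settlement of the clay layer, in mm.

Mid-depth of clay below the footing base: z = 3.2 + 6.3/2 = 6.35 m.
Stress increase at mid-clay by the 2:1 spreading method:
Δσ = qBL/((B+z)(L+z)) = 193×2.9×2.9/((2.9+6.35)(2.9+6.35)) = 18.97 kPa
Final effective stress: σ'_f = 43.9 + 18.97 = 62.87 kPa.
σ'_f = 62.87 ≤ σ'_p = 91.7 kPa, so the clay remains overconsolidated and only the recompression index applies:
S_c = C_r·H/(1+e₀)·log₁₀(σ'_f/σ'_0) = 0.051×6.3/1.86×log₁₀(62.87/43.9)
    = 0.17274 × 0.15598 = 0.02694 m

S_c ≈ 26.9 mm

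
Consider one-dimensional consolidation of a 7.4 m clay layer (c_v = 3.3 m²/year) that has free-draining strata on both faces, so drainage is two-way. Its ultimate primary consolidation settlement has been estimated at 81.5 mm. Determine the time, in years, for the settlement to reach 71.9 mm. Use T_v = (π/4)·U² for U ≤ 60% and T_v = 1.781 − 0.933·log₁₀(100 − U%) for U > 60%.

t ≈ 3.24 years

Drainage path length: H_d = H/2 = 3.7 m (double drainage).
U = S(t)/S_ult = 71.9/81.5 = 0.8822.
U > 60%: T_v = 1.781 − 0.933·log₁₀(100 − 88.221) = 0.78165.
t = T_v·H_d²/c_v = 0.78165×3.7²/3.3 = 3.243 years.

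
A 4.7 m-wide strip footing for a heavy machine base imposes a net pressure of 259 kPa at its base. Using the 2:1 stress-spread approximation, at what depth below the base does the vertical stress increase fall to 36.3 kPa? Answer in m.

2:1 spreading — at depth z the loaded area has grown by z in each plan dimension:
qB/(B+z) = Δσ_z ⇒ z = qB/Δσ_z − B = 259×4.7/36.3 − 4.7 = 28.83 m

z ≈ 28.8 m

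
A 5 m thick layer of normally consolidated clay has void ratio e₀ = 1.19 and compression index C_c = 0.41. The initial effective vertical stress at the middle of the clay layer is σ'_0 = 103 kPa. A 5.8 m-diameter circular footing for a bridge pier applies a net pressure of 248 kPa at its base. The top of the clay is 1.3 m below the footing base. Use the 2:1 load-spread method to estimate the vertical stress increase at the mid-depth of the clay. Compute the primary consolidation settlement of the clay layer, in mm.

S_c ≈ 256 mm

Mid-depth of clay below the footing base: z = 1.3 + 5/2 = 3.8 m.
Stress increase at mid-clay by the 2:1 spreading method:
Δσ ≈ qD²/(D+z)² = 248×5.8²/(5.8+3.8)² = 90.524 kPa
Final effective stress: σ'_f = σ'_0 + Δσ = 103 + 90.524 = 193.52 kPa.
Normally consolidated clay, so the full stress increment lies on the virgin compression line:
S_c = C_c·H/(1+e₀)·log₁₀(σ'_f/σ'_0) = 0.41×5/(1+1.19)×log₁₀(193.52/103)
    = 0.93607 × 0.27389 = 0.2564 m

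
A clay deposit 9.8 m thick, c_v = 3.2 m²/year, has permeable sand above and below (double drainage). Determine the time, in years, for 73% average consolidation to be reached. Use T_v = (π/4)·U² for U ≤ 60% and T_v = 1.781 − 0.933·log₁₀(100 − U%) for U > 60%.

Drainage path length: H_d = H/2 = 4.9 m (double drainage).
U > 60%: T_v = 1.781 − 0.933·log₁₀(100 − 73) = 0.44554.
t = T_v·H_d²/c_v = 0.44554×4.9²/3.2 = 3.343 years.

t ≈ 3.34 years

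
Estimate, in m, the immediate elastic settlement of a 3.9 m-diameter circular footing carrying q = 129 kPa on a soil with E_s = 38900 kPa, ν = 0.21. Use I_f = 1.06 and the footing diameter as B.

S_e ≈ 0.0131 m

Immediate (elastic) settlement: S_e = q·B·(1−ν²)/E_s · I_f.
S_e = 129 × 3.9 × (1 − 0.21²) / 38900 × 1.06
    = 129 × 3.9 × 0.9559 / 38900 × 1.06
    = 0.0131 m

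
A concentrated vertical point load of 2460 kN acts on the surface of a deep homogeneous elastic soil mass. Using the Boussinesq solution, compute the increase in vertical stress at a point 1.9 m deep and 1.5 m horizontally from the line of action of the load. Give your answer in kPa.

Boussinesq vertical stress below a point load on an elastic half-space:
Δσ_z = 3P/(2πz²) · [1 + (r/z)²]^(−5/2)
r/z = 1.5/1.9 = 0.78947; [1+(r/z)²]^(−5/2) = 0.29787.
Δσ_z = 3×2460/(2π×1.9²) × 0.29787 = 325.36 × 0.29787 = 96.91 kPa

Δσ_z ≈ 96.9 kPa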